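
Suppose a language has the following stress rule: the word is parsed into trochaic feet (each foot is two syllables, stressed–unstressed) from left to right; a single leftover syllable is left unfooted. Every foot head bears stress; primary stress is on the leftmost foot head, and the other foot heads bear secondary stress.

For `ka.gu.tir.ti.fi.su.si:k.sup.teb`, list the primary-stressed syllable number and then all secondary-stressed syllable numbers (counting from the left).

primary 1, secondary 3, 5, 7

Parse left to right into trochaic (ˈσσ) feet: (ˈka.gu) (ˈtir.ti) (ˈfi.su) (ˈsi:k.sup) teb. Syllable 9 is left unfooted.
Foot heads (stressed positions): 1, 3, 5, 7.
End Rule Leftmost: primary stress on the leftmost head = syllable 1.
Secondary stress on 3, 5, 7: ˈka.gu.ˌtir.ti.ˌfi.su.ˌsi:k.sup.teb.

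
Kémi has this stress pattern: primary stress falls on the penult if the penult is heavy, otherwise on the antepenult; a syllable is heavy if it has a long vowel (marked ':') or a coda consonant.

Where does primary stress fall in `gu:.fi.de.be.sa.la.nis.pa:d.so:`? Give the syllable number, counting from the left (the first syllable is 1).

Weights: 7 nis H, 8 pa:d H, 9 so: H.
The penult (syllable 8, pa:d) is heavy, so it takes stress.
Primary stress: syllable 8 → gu:.fi.de.be.sa.la.nis.ˈpa:d.so:.

8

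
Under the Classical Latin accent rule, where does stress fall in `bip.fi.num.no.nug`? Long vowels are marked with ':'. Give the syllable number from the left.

3

Classical Latin: stress the penult if heavy (long vowel or closed), else the antepenult.
Weights: 3 num H, 4 no L, 5 nug H.
The penult (syllable 4, no) is light, so stress falls on the antepenult (syllable 3, num).
Stress on syllable 3: bip.fi.ˈnum.no.nug.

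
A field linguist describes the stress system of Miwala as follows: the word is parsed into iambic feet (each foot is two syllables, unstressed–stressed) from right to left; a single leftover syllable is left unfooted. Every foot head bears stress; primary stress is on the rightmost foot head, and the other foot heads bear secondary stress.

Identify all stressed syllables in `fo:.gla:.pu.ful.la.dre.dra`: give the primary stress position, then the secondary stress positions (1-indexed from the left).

primary 7, secondary 3, 5

Parse right to left into iambic (σˈσ) feet: fo: (gla:.ˈpu) (ful.ˈla) (dre.ˈdra). Syllable 1 is left unfooted.
Foot heads (stressed positions): 3, 5, 7.
End Rule Rightmost: primary stress on the rightmost head = syllable 7.
Secondary stress on 3, 5: fo:.gla:.ˌpu.ful.ˌla.dre.ˈdra.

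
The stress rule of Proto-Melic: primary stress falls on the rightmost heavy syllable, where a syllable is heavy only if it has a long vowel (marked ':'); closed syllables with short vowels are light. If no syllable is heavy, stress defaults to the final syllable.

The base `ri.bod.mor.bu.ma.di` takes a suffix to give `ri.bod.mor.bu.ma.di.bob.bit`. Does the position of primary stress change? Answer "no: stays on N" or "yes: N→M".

Base `ri.bod.mor.bu.ma.di` (6 syllables):
  Weights: 1 ri L, 2 bod L, 3 mor L, 4 bu L, 5 ma L, 6 di L.
  No heavy syllable in the domain; default to the final syllable = syllable 6.
  → primary stress on syllable 6.
Suffixed `ri.bod.mor.bu.ma.di.bob.bit` (8 syllables):
  Weights: 1 ri L, 2 bod L, 3 mor L, 4 bu L, 5 ma L, 6 di L, 7 bob L, 8 bit L.
  No heavy syllable in the domain; default to the final syllable = syllable 8.
  → primary stress on syllable 8.

yes: 6→8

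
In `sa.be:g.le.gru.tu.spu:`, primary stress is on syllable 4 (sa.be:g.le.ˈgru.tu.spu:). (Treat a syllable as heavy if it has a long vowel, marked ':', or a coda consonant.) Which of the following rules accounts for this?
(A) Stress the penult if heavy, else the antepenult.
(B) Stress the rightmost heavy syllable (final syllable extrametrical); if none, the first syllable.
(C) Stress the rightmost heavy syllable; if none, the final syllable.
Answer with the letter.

A

Rule A → syllable 4 ✓.
Rule B → syllable 2 (observed: 4).
Rule C → syllable 6 (observed: 4).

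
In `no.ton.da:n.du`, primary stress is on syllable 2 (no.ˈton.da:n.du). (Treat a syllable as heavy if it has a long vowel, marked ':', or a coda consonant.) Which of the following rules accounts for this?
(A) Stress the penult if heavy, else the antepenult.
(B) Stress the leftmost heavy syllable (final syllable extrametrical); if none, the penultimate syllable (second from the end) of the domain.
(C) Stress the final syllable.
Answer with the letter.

Rule A → syllable 3 (observed: 2).
Rule B → syllable 2 ✓.
Rule C → syllable 4 (observed: 2).

B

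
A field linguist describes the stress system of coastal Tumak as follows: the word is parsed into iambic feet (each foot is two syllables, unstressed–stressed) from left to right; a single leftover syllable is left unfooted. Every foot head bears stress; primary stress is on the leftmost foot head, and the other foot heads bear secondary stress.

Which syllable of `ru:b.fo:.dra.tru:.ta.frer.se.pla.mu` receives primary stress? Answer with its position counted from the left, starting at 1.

2

Parse left to right into iambic (σˈσ) feet: (ru:b.ˈfo:) (dra.ˈtru:) (ta.ˈfrer) (se.ˈpla) mu. Syllable 9 is left unfooted.
Foot heads (stressed positions): 2, 4, 6, 8.
End Rule Leftmost: primary stress on the leftmost head = syllable 2.
Primary stress: syllable 2 → ru:b.ˈfo:.dra.tru:.ta.frer.se.pla.mu.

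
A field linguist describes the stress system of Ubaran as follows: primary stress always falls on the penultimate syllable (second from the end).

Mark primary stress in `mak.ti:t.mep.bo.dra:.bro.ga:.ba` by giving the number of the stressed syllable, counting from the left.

The word has 8 syllables; the penultimate syllable (second from the end) is syllable 7 (ga:).
Primary stress: syllable 7 → mak.ti:t.mep.bo.dra:.bro.ˈga:.ba.

7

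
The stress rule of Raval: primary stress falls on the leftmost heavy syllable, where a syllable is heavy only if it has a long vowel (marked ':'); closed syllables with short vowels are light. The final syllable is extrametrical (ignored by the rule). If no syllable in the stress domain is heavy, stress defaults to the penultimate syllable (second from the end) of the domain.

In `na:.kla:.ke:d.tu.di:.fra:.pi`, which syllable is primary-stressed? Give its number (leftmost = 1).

1

The final syllable (7, pi) is extrametrical; the stress domain is syllables 1–6.
Weights: 1 na: H, 2 kla: H, 3 ke:d H, 4 tu L, 5 di: H, 6 fra: H.
Heavy syllables in the domain: 1, 2, 3, 5, 6. The leftmost is syllable 1 (na:).
Primary stress: syllable 1 → ˈna:.kla:.ke:d.tu.di:.fra:.pi.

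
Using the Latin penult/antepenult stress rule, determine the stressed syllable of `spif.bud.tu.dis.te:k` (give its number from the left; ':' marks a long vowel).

4

Classical Latin: stress the penult if heavy (long vowel or closed), else the antepenult.
Weights: 3 tu L, 4 dis H, 5 te:k H.
The penult (syllable 4, dis) is heavy, so it takes stress.
Stress on syllable 4: spif.bud.tu.ˈdis.te:k.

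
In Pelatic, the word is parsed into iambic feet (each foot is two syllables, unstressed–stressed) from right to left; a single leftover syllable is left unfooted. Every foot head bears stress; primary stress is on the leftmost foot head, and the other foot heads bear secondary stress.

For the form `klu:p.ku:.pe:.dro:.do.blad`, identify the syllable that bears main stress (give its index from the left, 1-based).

2

Parse right to left into iambic (σˈσ) feet: (klu:p.ˈku:) (pe:.ˈdro:) (do.ˈblad).
Foot heads (stressed positions): 2, 4, 6.
End Rule Leftmost: primary stress on the leftmost head = syllable 2.
Primary stress: syllable 2 → klu:p.ˈku:.pe:.dro:.do.blad.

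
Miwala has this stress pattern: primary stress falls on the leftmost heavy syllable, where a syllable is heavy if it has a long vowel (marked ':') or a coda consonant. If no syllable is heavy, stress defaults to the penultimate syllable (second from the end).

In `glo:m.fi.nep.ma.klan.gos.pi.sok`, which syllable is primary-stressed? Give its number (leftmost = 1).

Weights: 1 glo:m H, 2 fi L, 3 nep H, 4 ma L, 5 klan H, 6 gos H, 7 pi L, 8 sok H.
Heavy syllables in the domain: 1, 3, 5, 6, 8. The leftmost is syllable 1 (glo:m).
Primary stress: syllable 1 → ˈglo:m.fi.nep.ma.klan.gos.pi.sok.

1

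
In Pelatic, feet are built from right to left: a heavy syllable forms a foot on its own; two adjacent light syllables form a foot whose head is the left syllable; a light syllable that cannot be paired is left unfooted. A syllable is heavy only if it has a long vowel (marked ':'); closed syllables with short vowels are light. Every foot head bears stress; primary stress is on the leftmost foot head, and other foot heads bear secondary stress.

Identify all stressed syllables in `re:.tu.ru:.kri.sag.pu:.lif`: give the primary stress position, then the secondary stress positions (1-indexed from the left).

Weights: 1 re: H, 2 tu L, 3 ru: H, 4 kri L, 5 sag L, 6 pu: H, 7 lif L.
Parse right to left (heavy = foot alone; LL = one foot; stranded L unfooted): (ˈre:) tu (ˈru:) (ˈkri.sag) (ˈpu:) lif.
Foot heads: 1, 3, 4, 6.
Primary stress on the leftmost head = syllable 1.
Secondary stress on 3, 4, 6: ˈre:.tu.ˌru:.ˌkri.sag.ˌpu:.lif.

primary 1, secondary 3, 4, 6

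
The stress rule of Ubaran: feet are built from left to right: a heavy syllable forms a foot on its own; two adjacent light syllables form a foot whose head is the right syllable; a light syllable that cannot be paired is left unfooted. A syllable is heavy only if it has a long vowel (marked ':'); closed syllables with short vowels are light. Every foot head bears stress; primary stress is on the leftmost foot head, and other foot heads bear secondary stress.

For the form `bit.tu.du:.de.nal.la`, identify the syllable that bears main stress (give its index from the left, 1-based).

Weights: 1 bit L, 2 tu L, 3 du: H, 4 de L, 5 nal L, 6 la L.
Parse left to right (heavy = foot alone; LL = one foot; stranded L unfooted): (bit.ˈtu) (ˈdu:) (de.ˈnal) la.
Foot heads: 2, 3, 5.
Primary stress on the leftmost head = syllable 2.
Primary stress: syllable 2 → bit.ˈtu.du:.de.nal.la.

2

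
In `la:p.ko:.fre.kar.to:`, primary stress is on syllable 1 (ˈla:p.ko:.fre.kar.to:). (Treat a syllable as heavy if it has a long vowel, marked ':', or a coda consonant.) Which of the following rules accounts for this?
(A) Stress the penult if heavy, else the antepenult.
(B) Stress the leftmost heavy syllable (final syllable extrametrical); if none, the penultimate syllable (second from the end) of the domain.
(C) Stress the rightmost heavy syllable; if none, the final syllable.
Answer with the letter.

Rule A → syllable 4 (observed: 1).
Rule B → syllable 1 ✓.
Rule C → syllable 5 (observed: 1).

B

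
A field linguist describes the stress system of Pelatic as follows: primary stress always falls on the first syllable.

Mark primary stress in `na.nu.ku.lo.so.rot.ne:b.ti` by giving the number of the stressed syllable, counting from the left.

1

The word has 8 syllables; the first syllable is syllable 1 (na).
Primary stress: syllable 1 → ˈna.nu.ku.lo.so.rot.ne:b.ti.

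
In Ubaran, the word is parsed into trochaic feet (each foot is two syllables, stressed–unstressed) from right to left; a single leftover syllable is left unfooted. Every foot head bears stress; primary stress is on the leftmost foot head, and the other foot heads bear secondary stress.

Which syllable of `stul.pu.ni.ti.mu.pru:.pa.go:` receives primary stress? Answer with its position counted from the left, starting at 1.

1

Parse right to left into trochaic (ˈσσ) feet: (ˈstul.pu) (ˈni.ti) (ˈmu.pru:) (ˈpa.go:).
Foot heads (stressed positions): 1, 3, 5, 7.
End Rule Leftmost: primary stress on the leftmost head = syllable 1.
Primary stress: syllable 1 → ˈstul.pu.ni.ti.mu.pru:.pa.go:.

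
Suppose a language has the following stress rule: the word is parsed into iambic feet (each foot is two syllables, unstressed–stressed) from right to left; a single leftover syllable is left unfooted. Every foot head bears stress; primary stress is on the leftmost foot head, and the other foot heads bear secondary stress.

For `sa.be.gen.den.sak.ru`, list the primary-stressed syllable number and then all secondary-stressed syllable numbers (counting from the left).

primary 2, secondary 4, 6

Parse right to left into iambic (σˈσ) feet: (sa.ˈbe) (gen.ˈden) (sak.ˈru).
Foot heads (stressed positions): 2, 4, 6.
End Rule Leftmost: primary stress on the leftmost head = syllable 2.
Secondary stress on 4, 6: sa.ˈbe.gen.ˌden.sak.ˌru.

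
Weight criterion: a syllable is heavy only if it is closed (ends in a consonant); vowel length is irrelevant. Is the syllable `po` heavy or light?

light

`po`: short vowel, open (no coda). Open (no coda) → light.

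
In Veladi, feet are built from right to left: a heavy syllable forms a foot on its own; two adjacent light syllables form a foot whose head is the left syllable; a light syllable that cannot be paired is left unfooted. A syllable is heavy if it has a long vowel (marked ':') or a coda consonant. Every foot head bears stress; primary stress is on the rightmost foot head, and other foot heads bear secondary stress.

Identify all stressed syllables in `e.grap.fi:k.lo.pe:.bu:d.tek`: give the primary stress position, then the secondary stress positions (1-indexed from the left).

primary 7, secondary 2, 3, 5, 6

Weights: 1 e L, 2 grap H, 3 fi:k H, 4 lo L, 5 pe: H, 6 bu:d H, 7 tek H.
Parse right to left (heavy = foot alone; LL = one foot; stranded L unfooted): e (ˈgrap) (ˈfi:k) lo (ˈpe:) (ˈbu:d) (ˈtek).
Foot heads: 2, 3, 5, 6, 7.
Primary stress on the rightmost head = syllable 7.
Secondary stress on 2, 3, 5, 6: e.ˌgrap.ˌfi:k.lo.ˌpe:.ˌbu:d.ˈtek.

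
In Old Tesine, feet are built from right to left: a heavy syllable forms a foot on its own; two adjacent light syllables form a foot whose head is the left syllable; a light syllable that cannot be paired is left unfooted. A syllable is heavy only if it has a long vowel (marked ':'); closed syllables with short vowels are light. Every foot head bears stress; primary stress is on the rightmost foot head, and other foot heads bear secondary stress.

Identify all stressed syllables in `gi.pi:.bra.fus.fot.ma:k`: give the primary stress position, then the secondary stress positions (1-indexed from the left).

Weights: 1 gi L, 2 pi: H, 3 bra L, 4 fus L, 5 fot L, 6 ma:k H.
Parse right to left (heavy = foot alone; LL = one foot; stranded L unfooted): gi (ˈpi:) bra (ˈfus.fot) (ˈma:k).
Foot heads: 2, 4, 6.
Primary stress on the rightmost head = syllable 6.
Secondary stress on 2, 4: gi.ˌpi:.bra.ˌfus.fot.ˈma:k.

primary 6, secondary 2, 4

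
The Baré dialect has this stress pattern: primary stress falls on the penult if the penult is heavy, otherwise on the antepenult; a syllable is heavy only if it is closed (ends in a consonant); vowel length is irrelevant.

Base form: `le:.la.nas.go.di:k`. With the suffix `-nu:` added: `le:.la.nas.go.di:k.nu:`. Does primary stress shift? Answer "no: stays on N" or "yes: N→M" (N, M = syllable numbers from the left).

Base `le:.la.nas.go.di:k` (5 syllables):
  Weights: 3 nas H, 4 go L, 5 di:k H.
  The penult (syllable 4, go) is light, so stress falls on the antepenult (syllable 3, nas).
  → primary stress on syllable 3.
Suffixed `le:.la.nas.go.di:k.nu:` (6 syllables):
  Weights: 4 go L, 5 di:k H, 6 nu: L.
  The penult (syllable 5, di:k) is heavy, so it takes stress.
  → primary stress on syllable 5.

yes: 3→5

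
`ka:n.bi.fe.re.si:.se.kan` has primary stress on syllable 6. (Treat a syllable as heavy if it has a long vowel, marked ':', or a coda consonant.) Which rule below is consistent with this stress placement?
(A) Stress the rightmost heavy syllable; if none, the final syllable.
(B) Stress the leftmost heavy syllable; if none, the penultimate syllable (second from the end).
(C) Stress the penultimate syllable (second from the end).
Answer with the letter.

C

Rule A → syllable 7 (observed: 6).
Rule B → syllable 1 (observed: 6).
Rule C → syllable 6 ✓.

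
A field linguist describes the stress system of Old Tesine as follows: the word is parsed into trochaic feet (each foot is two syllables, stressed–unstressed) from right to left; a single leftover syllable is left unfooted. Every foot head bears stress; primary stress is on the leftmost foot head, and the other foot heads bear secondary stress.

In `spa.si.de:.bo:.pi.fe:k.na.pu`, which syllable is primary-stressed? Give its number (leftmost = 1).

Parse right to left into trochaic (ˈσσ) feet: (ˈspa.si) (ˈde:.bo:) (ˈpi.fe:k) (ˈna.pu).
Foot heads (stressed positions): 1, 3, 5, 7.
End Rule Leftmost: primary stress on the leftmost head = syllable 1.
Primary stress: syllable 1 → ˈspa.si.de:.bo:.pi.fe:k.na.pu.

1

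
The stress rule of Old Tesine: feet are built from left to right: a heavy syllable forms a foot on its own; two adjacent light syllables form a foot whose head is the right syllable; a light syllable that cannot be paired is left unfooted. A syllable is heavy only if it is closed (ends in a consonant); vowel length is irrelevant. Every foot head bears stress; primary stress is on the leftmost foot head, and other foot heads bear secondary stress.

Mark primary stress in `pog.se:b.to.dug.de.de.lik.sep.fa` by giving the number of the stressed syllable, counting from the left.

1

Weights: 1 pog H, 2 se:b H, 3 to L, 4 dug H, 5 de L, 6 de L, 7 lik H, 8 sep H, 9 fa L.
Parse left to right (heavy = foot alone; LL = one foot; stranded L unfooted): (ˈpog) (ˈse:b) to (ˈdug) (de.ˈde) (ˈlik) (ˈsep) fa.
Foot heads: 1, 2, 4, 6, 7, 8.
Primary stress on the leftmost head = syllable 1.
Primary stress: syllable 1 → ˈpog.se:b.to.dug.de.de.lik.sep.fa.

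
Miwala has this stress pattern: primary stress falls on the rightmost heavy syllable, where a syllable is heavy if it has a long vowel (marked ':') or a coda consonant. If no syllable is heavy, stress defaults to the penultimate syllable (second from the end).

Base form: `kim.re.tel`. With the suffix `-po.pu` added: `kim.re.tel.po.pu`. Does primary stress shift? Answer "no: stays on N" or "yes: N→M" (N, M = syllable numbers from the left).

Base `kim.re.tel` (3 syllables):
  Weights: 1 kim H, 2 re L, 3 tel H.
  Heavy syllables in the domain: 1, 3. The rightmost is syllable 3 (tel).
  → primary stress on syllable 3.
Suffixed `kim.re.tel.po.pu` (5 syllables):
  Weights: 1 kim H, 2 re L, 3 tel H, 4 po L, 5 pu L.
  Heavy syllables in the domain: 1, 3. The rightmost is syllable 3 (tel).
  → primary stress on syllable 3.

no: stays on 3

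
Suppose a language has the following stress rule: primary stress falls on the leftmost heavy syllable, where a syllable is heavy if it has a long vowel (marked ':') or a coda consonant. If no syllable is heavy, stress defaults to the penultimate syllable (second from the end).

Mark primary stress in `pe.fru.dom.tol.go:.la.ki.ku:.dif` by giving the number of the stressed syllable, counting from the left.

3

Weights: 1 pe L, 2 fru L, 3 dom H, 4 tol H, 5 go: H, 6 la L, 7 ki L, 8 ku: H, 9 dif H.
Heavy syllables in the domain: 3, 4, 5, 8, 9. The leftmost is syllable 3 (dom).
Primary stress: syllable 3 → pe.fru.ˈdom.tol.go:.la.ki.ku:.dif.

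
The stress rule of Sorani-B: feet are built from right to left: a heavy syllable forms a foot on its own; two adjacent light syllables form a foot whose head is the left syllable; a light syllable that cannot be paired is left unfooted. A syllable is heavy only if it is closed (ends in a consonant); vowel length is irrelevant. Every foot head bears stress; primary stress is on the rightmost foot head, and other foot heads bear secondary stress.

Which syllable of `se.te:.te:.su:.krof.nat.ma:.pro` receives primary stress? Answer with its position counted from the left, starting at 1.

Weights: 1 se L, 2 te: L, 3 te: L, 4 su: L, 5 krof H, 6 nat H, 7 ma: L, 8 pro L.
Parse right to left (heavy = foot alone; LL = one foot; stranded L unfooted): (ˈse.te:) (ˈte:.su:) (ˈkrof) (ˈnat) (ˈma:.pro).
Foot heads: 1, 3, 5, 6, 7.
Primary stress on the rightmost head = syllable 7.
Primary stress: syllable 7 → se.te:.te:.su:.krof.nat.ˈma:.pro.

7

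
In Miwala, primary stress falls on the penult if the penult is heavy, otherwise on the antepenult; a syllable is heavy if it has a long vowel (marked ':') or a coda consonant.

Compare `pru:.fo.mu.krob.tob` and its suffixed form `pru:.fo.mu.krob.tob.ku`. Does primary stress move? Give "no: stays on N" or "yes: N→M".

Base `pru:.fo.mu.krob.tob` (5 syllables):
  Weights: 3 mu L, 4 krob H, 5 tob H.
  The penult (syllable 4, krob) is heavy, so it takes stress.
  → primary stress on syllable 4.
Suffixed `pru:.fo.mu.krob.tob.ku` (6 syllables):
  Weights: 4 krob H, 5 tob H, 6 ku L.
  The penult (syllable 5, tob) is heavy, so it takes stress.
  → primary stress on syllable 5.

yes: 4→5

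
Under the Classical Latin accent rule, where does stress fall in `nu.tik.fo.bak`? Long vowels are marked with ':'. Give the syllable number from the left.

Classical Latin: stress the penult if heavy (long vowel or closed), else the antepenult.
Weights: 2 tik H, 3 fo L, 4 bak H.
The penult (syllable 3, fo) is light, so stress falls on the antepenult (syllable 2, tik).
Stress on syllable 2: nu.ˈtik.fo.bak.

2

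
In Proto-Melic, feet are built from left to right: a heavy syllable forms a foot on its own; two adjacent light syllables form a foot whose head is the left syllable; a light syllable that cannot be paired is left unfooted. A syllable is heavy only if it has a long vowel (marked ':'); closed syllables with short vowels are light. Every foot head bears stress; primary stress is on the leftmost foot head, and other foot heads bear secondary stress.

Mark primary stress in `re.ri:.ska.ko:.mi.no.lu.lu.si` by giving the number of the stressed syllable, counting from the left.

Weights: 1 re L, 2 ri: H, 3 ska L, 4 ko: H, 5 mi L, 6 no L, 7 lu L, 8 lu L, 9 si L.
Parse left to right (heavy = foot alone; LL = one foot; stranded L unfooted): re (ˈri:) ska (ˈko:) (ˈmi.no) (ˈlu.lu) si.
Foot heads: 2, 4, 5, 7.
Primary stress on the leftmost head = syllable 2.
Primary stress: syllable 2 → re.ˈri:.ska.ko:.mi.no.lu.lu.si.

2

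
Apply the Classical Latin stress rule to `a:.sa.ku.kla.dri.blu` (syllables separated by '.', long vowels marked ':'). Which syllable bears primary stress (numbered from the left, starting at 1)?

Classical Latin: stress the penult if heavy (long vowel or closed), else the antepenult.
Weights: 4 kla L, 5 dri L, 6 blu L.
The penult (syllable 5, dri) is light, so stress falls on the antepenult (syllable 4, kla).
Stress on syllable 4: a:.sa.ku.ˈkla.dri.blu.

4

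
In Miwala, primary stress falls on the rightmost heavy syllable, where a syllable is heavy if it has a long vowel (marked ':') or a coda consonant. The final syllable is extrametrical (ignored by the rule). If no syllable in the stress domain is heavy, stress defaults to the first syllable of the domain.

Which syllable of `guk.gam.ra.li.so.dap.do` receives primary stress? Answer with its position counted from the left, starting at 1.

The final syllable (7, do) is extrametrical; the stress domain is syllables 1–6.
Weights: 1 guk H, 2 gam H, 3 ra L, 4 li L, 5 so L, 6 dap H.
Heavy syllables in the domain: 1, 2, 6. The rightmost is syllable 6 (dap).
Primary stress: syllable 6 → guk.gam.ra.li.so.ˈdap.do.

6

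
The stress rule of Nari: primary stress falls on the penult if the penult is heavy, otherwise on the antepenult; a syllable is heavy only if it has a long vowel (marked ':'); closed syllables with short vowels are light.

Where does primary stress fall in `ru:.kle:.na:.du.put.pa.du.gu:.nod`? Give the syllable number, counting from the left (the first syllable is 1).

Weights: 7 du L, 8 gu: H, 9 nod L.
The penult (syllable 8, gu:) is heavy, so it takes stress.
Primary stress: syllable 8 → ru:.kle:.na:.du.put.pa.du.ˈgu:.nod.

8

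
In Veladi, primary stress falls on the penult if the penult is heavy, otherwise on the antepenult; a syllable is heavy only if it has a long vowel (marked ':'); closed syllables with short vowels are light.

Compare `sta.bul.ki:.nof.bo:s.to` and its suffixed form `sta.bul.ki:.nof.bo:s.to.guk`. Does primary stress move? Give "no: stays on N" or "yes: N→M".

Base `sta.bul.ki:.nof.bo:s.to` (6 syllables):
  Weights: 4 nof L, 5 bo:s H, 6 to L.
  The penult (syllable 5, bo:s) is heavy, so it takes stress.
  → primary stress on syllable 5.
Suffixed `sta.bul.ki:.nof.bo:s.to.guk` (7 syllables):
  Weights: 5 bo:s H, 6 to L, 7 guk L.
  The penult (syllable 6, to) is light, so stress falls on the antepenult (syllable 5, bo:s).
  → primary stress on syllable 5.

no: stays on 5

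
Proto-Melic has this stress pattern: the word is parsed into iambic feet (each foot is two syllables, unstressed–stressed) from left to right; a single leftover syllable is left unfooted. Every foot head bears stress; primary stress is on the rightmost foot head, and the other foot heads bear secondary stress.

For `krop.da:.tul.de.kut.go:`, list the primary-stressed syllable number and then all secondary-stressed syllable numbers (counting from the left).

primary 6, secondary 2, 4

Parse left to right into iambic (σˈσ) feet: (krop.ˈda:) (tul.ˈde) (kut.ˈgo:).
Foot heads (stressed positions): 2, 4, 6.
End Rule Rightmost: primary stress on the rightmost head = syllable 6.
Secondary stress on 2, 4: krop.ˌda:.tul.ˌde.kut.ˈgo:.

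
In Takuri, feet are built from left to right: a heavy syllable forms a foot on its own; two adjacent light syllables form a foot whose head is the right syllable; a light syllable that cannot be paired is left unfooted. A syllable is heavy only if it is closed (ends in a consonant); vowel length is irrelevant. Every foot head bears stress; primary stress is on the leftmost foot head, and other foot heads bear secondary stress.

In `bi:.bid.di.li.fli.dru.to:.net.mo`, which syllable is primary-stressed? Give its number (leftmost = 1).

2

Weights: 1 bi: L, 2 bid H, 3 di L, 4 li L, 5 fli L, 6 dru L, 7 to: L, 8 net H, 9 mo L.
Parse left to right (heavy = foot alone; LL = one foot; stranded L unfooted): bi: (ˈbid) (di.ˈli) (fli.ˈdru) to: (ˈnet) mo.
Foot heads: 2, 4, 6, 8.
Primary stress on the leftmost head = syllable 2.
Primary stress: syllable 2 → bi:.ˈbid.di.li.fli.dru.to:.net.mo.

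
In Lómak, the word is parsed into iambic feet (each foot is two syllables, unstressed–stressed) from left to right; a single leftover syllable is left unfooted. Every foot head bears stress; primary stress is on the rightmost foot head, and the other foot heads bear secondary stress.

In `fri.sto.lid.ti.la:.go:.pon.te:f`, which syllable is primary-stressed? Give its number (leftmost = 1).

8

Parse left to right into iambic (σˈσ) feet: (fri.ˈsto) (lid.ˈti) (la:.ˈgo:) (pon.ˈte:f).
Foot heads (stressed positions): 2, 4, 6, 8.
End Rule Rightmost: primary stress on the rightmost head = syllable 8.
Primary stress: syllable 8 → fri.sto.lid.ti.la:.go:.pon.ˈte:f.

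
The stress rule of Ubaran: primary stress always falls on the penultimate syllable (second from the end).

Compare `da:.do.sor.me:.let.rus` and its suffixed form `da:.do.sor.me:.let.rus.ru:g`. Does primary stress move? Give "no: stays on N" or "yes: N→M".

Base `da:.do.sor.me:.let.rus` (6 syllables):
  The word has 6 syllables; the penultimate syllable (second from the end) is syllable 5 (let).
  → primary stress on syllable 5.
Suffixed `da:.do.sor.me:.let.rus.ru:g` (7 syllables):
  The word has 7 syllables; the penultimate syllable (second from the end) is syllable 6 (rus).
  → primary stress on syllable 6.

yes: 5→6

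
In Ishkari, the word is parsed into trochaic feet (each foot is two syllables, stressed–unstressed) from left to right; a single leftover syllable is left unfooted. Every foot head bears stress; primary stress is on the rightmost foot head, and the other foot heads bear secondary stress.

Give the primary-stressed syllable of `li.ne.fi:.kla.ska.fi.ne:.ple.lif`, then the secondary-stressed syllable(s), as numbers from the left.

Parse left to right into trochaic (ˈσσ) feet: (ˈli.ne) (ˈfi:.kla) (ˈska.fi) (ˈne:.ple) lif. Syllable 9 is left unfooted.
Foot heads (stressed positions): 1, 3, 5, 7.
End Rule Rightmost: primary stress on the rightmost head = syllable 7.
Secondary stress on 1, 3, 5: ˌli.ne.ˌfi:.kla.ˌska.fi.ˈne:.ple.lif.

primary 7, secondary 1, 3, 5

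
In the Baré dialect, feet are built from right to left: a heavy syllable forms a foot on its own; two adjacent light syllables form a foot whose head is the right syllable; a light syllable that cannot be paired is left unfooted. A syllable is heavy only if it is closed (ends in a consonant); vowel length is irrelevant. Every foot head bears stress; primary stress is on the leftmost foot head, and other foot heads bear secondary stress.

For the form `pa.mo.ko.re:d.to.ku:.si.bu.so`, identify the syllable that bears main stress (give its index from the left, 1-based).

3

Weights: 1 pa L, 2 mo L, 3 ko L, 4 re:d H, 5 to L, 6 ku: L, 7 si L, 8 bu L, 9 so L.
Parse right to left (heavy = foot alone; LL = one foot; stranded L unfooted): pa (mo.ˈko) (ˈre:d) to (ku:.ˈsi) (bu.ˈso).
Foot heads: 3, 4, 7, 9.
Primary stress on the leftmost head = syllable 3.
Primary stress: syllable 3 → pa.mo.ˈko.re:d.to.ku:.si.bu.so.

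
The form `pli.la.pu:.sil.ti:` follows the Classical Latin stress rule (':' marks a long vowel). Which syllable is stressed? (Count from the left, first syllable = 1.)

Classical Latin: stress the penult if heavy (long vowel or closed), else the antepenult.
Weights: 3 pu: H, 4 sil H, 5 ti: H.
The penult (syllable 4, sil) is heavy, so it takes stress.
Stress on syllable 4: pli.la.pu:.ˈsil.ti:.

4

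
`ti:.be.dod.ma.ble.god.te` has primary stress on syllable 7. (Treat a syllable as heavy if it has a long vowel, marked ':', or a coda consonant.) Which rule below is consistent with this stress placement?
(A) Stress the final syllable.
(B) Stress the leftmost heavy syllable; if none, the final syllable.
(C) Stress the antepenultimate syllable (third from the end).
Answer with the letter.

Rule A → syllable 7 ✓.
Rule B → syllable 1 (observed: 7).
Rule C → syllable 5 (observed: 7).

A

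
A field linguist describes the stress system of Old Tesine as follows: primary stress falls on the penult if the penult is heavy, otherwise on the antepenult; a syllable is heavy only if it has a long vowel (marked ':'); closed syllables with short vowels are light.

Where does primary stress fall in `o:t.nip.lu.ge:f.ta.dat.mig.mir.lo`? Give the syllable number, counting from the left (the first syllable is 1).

7

Weights: 7 mig L, 8 mir L, 9 lo L.
The penult (syllable 8, mir) is light, so stress falls on the antepenult (syllable 7, mig).
Primary stress: syllable 7 → o:t.nip.lu.ge:f.ta.dat.ˈmig.mir.lo.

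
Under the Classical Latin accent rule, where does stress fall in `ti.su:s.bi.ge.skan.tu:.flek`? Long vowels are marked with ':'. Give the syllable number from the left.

6

Classical Latin: stress the penult if heavy (long vowel or closed), else the antepenult.
Weights: 5 skan H, 6 tu: H, 7 flek H.
The penult (syllable 6, tu:) is heavy, so it takes stress.
Stress on syllable 6: ti.su:s.bi.ge.skan.ˈtu:.flek.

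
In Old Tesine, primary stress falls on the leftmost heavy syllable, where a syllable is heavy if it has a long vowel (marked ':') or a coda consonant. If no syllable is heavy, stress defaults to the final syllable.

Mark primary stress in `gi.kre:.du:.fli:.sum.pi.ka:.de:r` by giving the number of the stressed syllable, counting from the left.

2

Weights: 1 gi L, 2 kre: H, 3 du: H, 4 fli: H, 5 sum H, 6 pi L, 7 ka: H, 8 de:r H.
Heavy syllables in the domain: 2, 3, 4, 5, 7, 8. The leftmost is syllable 2 (kre:).
Primary stress: syllable 2 → gi.ˈkre:.du:.fli:.sum.pi.ka:.de:r.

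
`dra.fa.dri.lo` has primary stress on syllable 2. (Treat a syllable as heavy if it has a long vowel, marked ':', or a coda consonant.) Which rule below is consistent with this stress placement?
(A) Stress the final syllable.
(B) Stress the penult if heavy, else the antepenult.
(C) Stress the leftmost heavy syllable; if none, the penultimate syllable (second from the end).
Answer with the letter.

B

Rule A → syllable 4 (observed: 2).
Rule B → syllable 2 ✓.
Rule C → syllable 3 (observed: 2).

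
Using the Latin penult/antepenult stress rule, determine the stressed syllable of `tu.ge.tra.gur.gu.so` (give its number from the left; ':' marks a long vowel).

4

Classical Latin: stress the penult if heavy (long vowel or closed), else the antepenult.
Weights: 4 gur H, 5 gu L, 6 so L.
The penult (syllable 5, gu) is light, so stress falls on the antepenult (syllable 4, gur).
Stress on syllable 4: tu.ge.tra.ˈgur.gu.so.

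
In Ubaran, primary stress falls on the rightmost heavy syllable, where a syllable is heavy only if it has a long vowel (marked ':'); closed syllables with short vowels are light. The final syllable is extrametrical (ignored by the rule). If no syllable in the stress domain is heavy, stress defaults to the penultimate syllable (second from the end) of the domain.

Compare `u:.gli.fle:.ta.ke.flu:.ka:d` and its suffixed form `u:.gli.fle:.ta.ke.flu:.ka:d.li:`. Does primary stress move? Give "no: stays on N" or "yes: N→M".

yes: 6→7

Base `u:.gli.fle:.ta.ke.flu:.ka:d` (7 syllables):
  The final syllable (7, ka:d) is extrametrical; the stress domain is syllables 1–6.
  Weights: 1 u: H, 2 gli L, 3 fle: H, 4 ta L, 5 ke L, 6 flu: H.
  Heavy syllables in the domain: 1, 3, 6. The rightmost is syllable 6 (flu:).
  → primary stress on syllable 6.
Suffixed `u:.gli.fle:.ta.ke.flu:.ka:d.li:` (8 syllables):
  The final syllable (8, li:) is extrametrical; the stress domain is syllables 1–7.
  Weights: 1 u: H, 2 gli L, 3 fle: H, 4 ta L, 5 ke L, 6 flu: H, 7 ka:d H.
  Heavy syllables in the domain: 1, 3, 6, 7. The rightmost is syllable 7 (ka:d).
  → primary stress on syllable 7.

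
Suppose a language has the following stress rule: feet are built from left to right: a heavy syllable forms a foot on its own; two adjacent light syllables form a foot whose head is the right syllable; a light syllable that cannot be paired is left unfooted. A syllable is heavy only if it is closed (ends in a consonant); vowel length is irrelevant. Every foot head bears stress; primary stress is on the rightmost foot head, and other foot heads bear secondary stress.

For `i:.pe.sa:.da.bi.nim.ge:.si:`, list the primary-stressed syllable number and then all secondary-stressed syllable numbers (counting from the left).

primary 8, secondary 2, 4, 6

Weights: 1 i: L, 2 pe L, 3 sa: L, 4 da L, 5 bi L, 6 nim H, 7 ge: L, 8 si: L.
Parse left to right (heavy = foot alone; LL = one foot; stranded L unfooted): (i:.ˈpe) (sa:.ˈda) bi (ˈnim) (ge:.ˈsi:).
Foot heads: 2, 4, 6, 8.
Primary stress on the rightmost head = syllable 8.
Secondary stress on 2, 4, 6: i:.ˌpe.sa:.ˌda.bi.ˌnim.ge:.ˈsi:.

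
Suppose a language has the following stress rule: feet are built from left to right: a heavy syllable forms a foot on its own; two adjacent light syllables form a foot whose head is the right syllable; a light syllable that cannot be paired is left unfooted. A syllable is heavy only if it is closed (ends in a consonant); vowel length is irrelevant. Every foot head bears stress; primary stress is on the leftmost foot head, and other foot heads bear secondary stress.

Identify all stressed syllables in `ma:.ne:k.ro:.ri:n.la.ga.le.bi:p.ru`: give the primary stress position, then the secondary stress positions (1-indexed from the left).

Weights: 1 ma: L, 2 ne:k H, 3 ro: L, 4 ri:n H, 5 la L, 6 ga L, 7 le L, 8 bi:p H, 9 ru L.
Parse left to right (heavy = foot alone; LL = one foot; stranded L unfooted): ma: (ˈne:k) ro: (ˈri:n) (la.ˈga) le (ˈbi:p) ru.
Foot heads: 2, 4, 6, 8.
Primary stress on the leftmost head = syllable 2.
Secondary stress on 4, 6, 8: ma:.ˈne:k.ro:.ˌri:n.la.ˌga.le.ˌbi:p.ru.

primary 2, secondary 4, 6, 8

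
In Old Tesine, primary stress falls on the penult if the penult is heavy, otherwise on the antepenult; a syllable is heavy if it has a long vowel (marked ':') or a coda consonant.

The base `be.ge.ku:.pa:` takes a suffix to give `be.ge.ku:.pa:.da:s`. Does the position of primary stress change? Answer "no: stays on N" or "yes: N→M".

Base `be.ge.ku:.pa:` (4 syllables):
  Weights: 2 ge L, 3 ku: H, 4 pa: H.
  The penult (syllable 3, ku:) is heavy, so it takes stress.
  → primary stress on syllable 3.
Suffixed `be.ge.ku:.pa:.da:s` (5 syllables):
  Weights: 3 ku: H, 4 pa: H, 5 da:s H.
  The penult (syllable 4, pa:) is heavy, so it takes stress.
  → primary stress on syllable 4.

yes: 3→4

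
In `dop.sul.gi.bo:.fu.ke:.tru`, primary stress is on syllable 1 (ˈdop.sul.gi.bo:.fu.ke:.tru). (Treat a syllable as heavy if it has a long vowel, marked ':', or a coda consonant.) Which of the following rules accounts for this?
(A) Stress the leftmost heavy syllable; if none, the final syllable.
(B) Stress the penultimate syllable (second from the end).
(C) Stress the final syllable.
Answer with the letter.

Rule A → syllable 1 ✓.
Rule B → syllable 6 (observed: 1).
Rule C → syllable 7 (observed: 1).

A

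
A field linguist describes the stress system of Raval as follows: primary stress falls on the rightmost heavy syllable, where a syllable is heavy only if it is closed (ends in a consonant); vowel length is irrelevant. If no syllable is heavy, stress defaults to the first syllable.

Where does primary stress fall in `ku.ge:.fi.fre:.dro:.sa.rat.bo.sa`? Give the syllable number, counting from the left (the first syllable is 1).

Weights: 1 ku L, 2 ge: L, 3 fi L, 4 fre: L, 5 dro: L, 6 sa L, 7 rat H, 8 bo L, 9 sa L.
Heavy syllables in the domain: 7. The rightmost is syllable 7 (rat).
Primary stress: syllable 7 → ku.ge:.fi.fre:.dro:.sa.ˈrat.bo.sa.

7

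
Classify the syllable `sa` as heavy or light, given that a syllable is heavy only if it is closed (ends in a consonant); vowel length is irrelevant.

`sa`: short vowel, open (no coda). Open (no coda) → light.

light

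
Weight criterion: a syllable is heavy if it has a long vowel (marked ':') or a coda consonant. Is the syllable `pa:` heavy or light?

`pa:`: long vowel, open (no coda). Long vowel → heavy.

heavy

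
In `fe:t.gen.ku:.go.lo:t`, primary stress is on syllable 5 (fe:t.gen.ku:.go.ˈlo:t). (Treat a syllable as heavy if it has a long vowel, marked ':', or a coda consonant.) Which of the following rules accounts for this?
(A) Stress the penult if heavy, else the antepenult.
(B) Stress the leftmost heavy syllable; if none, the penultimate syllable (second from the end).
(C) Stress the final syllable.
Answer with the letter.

C

Rule A → syllable 3 (observed: 5).
Rule B → syllable 1 (observed: 5).
Rule C → syllable 5 ✓.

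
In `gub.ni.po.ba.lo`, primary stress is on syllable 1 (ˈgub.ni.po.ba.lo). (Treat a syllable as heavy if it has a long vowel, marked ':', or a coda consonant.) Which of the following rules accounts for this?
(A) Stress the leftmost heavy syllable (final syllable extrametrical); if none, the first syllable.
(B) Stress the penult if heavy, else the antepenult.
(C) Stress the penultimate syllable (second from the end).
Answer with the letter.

A

Rule A → syllable 1 ✓.
Rule B → syllable 3 (observed: 1).
Rule C → syllable 4 (observed: 1).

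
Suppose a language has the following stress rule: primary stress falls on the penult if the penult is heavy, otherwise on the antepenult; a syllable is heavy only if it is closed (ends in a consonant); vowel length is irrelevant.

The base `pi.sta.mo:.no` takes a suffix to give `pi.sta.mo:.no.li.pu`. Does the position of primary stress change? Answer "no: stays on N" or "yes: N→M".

yes: 2→4

Base `pi.sta.mo:.no` (4 syllables):
  Weights: 2 sta L, 3 mo: L, 4 no L.
  The penult (syllable 3, mo:) is light, so stress falls on the antepenult (syllable 2, sta).
  → primary stress on syllable 2.
Suffixed `pi.sta.mo:.no.li.pu` (6 syllables):
  Weights: 4 no L, 5 li L, 6 pu L.
  The penult (syllable 5, li) is light, so stress falls on the antepenult (syllable 4, no).
  → primary stress on syllable 4.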